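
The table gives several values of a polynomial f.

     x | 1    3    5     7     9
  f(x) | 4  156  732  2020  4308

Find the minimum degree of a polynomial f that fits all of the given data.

Forward differences of the values at x = 1, 3, 5, 7, 9:
  f  : 4  156  732  2020  4308
  Δ  : 152  576  1288  2288
  Δ^2: 424  712  1000
  Δ^3: 288  288
  Δ^4: 0
The third differences are constant (288) and nonzero, while all higher differences vanish, so the minimal degree is 3.

3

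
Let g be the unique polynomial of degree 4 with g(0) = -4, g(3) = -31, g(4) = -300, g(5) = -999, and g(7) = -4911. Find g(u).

g(u) = -3u^4 + 6u^3 + 4u^2 + 6u - 4

Write g(u) = au^4 + bu^3 + cu^2 + du + e. Substituting each data point gives a linear system:
  e = -4
  81a + 27b + 9c + 3d + e = -31
  256a + 64b + 16c + 4d + e = -300
  625a + 125b + 25c + 5d + e = -999
  2401a + 343b + 49c + 7d + e = -4911
Solving the system yields a = -3, b = 6, c = 4, d = 6, e = -4.
So g(u) = -3u⁴ + 6u³ + 4u² + 6u - 4.
Check: g(7) = -4911. ✓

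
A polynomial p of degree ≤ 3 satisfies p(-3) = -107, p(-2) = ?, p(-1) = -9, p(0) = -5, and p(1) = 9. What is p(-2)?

The 4 known points determine the degree-3 polynomial uniquely.
Write p(u) = au^3 + bu^2 + cu + d. Substituting each data point gives a linear system:
  -27a + 9b - 3c + d = -107
  -a + b - c + d = -9
  d = -5
  a + b + c + d = 9
Solving the system yields a = 5, b = 5, c = 4, d = -5.
So p(u) = 5u^3 + 5u^2 + 4u - 5.
Then p(-2) = -33.

-33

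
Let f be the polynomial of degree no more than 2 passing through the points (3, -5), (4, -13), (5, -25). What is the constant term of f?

-5

Write f(x) = ax^2 + bx + c. Substituting each data point gives a linear system:
  9a + 3b + c = -5
  16a + 4b + c = -13
  25a + 5b + c = -25
Solving the system yields a = -2, b = 6, c = -5.
So f(x) = -2x^2 + 6x - 5.
The constant term is -5.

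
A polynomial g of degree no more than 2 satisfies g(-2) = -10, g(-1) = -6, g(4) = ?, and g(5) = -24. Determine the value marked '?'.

-16

The 3 known points determine the degree-2 polynomial uniquely.
Write g(u) = au^2 + bu + c. Substituting each data point gives a linear system:
  4a - 2b + c = -10
  a - b + c = -6
  25a + 5b + c = -24
Solving the system yields a = -1, b = 1, c = -4.
So g(u) = -u^2 + u - 4.
Then g(4) = -16.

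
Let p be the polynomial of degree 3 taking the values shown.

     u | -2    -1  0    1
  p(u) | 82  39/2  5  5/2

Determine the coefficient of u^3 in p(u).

-6

Write p(u) = au^3 + bu^2 + cu + d. Substituting each data point gives a linear system:
  -8a + 4b - 2c + d = 82
  -a + b - c + d = 39/2
  d = 5
  a + b + c + d = 5/2
Solving the system yields a = -6, b = 6, c = -5/2, d = 5.
So p(u) = -6u^3 + 6u^2 - (5/2)u + 5.
The leading coefficient is -6.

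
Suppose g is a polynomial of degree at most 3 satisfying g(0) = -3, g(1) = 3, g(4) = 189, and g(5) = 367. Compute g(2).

25

Using the Lagrange interpolation formula with nodes 0, 1, 4, 5:
  L_0(u) = (u - 1)(u - 4)(u - 5) / -20
  L_1(u) = u(u - 4)(u - 5) / 12
  L_2(u) = u(u - 1)(u - 5) / -12
  L_3(u) = u(u - 1)(u - 4) / 20
Then g(u) = -3·L_0(u) + 3·L_1(u) + 189·L_2(u) + 367·L_3(u).
Expanding and collecting terms gives g(u) = 3u^3 - u^2 + 4u - 3.
Evaluating at u = 2: g(2) = 25.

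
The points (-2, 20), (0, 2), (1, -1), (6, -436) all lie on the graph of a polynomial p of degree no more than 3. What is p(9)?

Using the Lagrange interpolation formula with nodes -2, 0, 1, 6:
  L_0(u) = u(u - 1)(u - 6) / -48
  L_1(u) = (u + 2)(u - 1)(u - 6) / 12
  L_2(u) = (u + 2)u(u - 6) / -15
  L_3(u) = (u + 2)u(u - 1) / 240
Then p(u) = 20·L_0(u) + 2·L_1(u) - 1·L_2(u) - 436·L_3(u).
Expanding and collecting terms gives p(u) = -2u^3 - u + 2.
Evaluating at u = 9: p(9) = -1465.

-1465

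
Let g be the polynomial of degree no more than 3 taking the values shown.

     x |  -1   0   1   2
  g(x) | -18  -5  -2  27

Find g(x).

g(x) = 6x^3 - 5x^2 + 2x - 5

Write g(x) = ax^3 + bx^2 + cx + d. Substituting each data point gives a linear system:
  -a + b - c + d = -18
  d = -5
  a + b + c + d = -2
  8a + 4b + 2c + d = 27
Solving the system yields a = 6, b = -5, c = 2, d = -5.
So g(x) = 6x³ - 5x² + 2x - 5.
Check: g(1) = -2. ✓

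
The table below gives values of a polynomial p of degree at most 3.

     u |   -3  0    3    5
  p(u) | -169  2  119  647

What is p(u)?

p(u) = 6u^3 - 3u^2 - 6u + 2

Write p(u) = au^3 + bu^2 + cu + d. Substituting each data point gives a linear system:
  -27a + 9b - 3c + d = -169
  d = 2
  27a + 9b + 3c + d = 119
  125a + 25b + 5c + d = 647
Solving the system yields a = 6, b = -3, c = -6, d = 2.
So p(u) = 6u^3 - 3u^2 - 6u + 2.
Check: p(0) = 2. ✓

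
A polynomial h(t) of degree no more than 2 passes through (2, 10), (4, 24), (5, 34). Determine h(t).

Write h(t) = at^2 + bt + c. Substituting each data point gives a linear system:
  4a + 2b + c = 10
  16a + 4b + c = 24
  25a + 5b + c = 34
Solving the system yields a = 1, b = 1, c = 4.
So h(t) = t^2 + t + 4.
Check: h(5) = 34. ✓

h(t) = t^2 + t + 4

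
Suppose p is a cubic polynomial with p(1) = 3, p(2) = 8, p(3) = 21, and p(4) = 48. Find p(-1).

Using the Lagrange interpolation formula with nodes 1, 2, 3, 4:
  L_0(t) = (t - 2)(t - 3)(t - 4) / -6
  L_1(t) = (t - 1)(t - 3)(t - 4) / 2
  L_2(t) = (t - 1)(t - 2)(t - 4) / -2
  L_3(t) = (t - 1)(t - 2)(t - 3) / 6
Then p(t) = 3·L_0(t) + 8·L_1(t) + 21·L_2(t) + 48·L_3(t).
Expanding and collecting terms gives p(t) = t³ - 2t² + 4t.
Evaluating at t = -1: p(-1) = -7.

-7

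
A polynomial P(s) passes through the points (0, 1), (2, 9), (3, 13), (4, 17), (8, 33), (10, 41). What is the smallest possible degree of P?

1

Divided differences on the nodes 0, 2, 3, 4, 8, 10:
  order 0: 1  9  13  17  33  41
  order 1: 4  4  4  4  4
  order 2: 0  0  0  0
  order 3: 0  0  0
  order 4: 0  0
  order 5: 0
The order-1 divided differences are all 4 (nonzero) and every higher order vanishes, so the data lies on a polynomial of degree exactly 1.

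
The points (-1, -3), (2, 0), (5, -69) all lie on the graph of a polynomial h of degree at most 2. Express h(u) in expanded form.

h(u) = -4u^2 + 5u + 6

Write h(u) = au^2 + bu + c. Substituting each data point gives a linear system:
  a - b + c = -3
  4a + 2b + c = 0
  25a + 5b + c = -69
Solving the system yields a = -4, b = 5, c = 6.
So h(u) = -4u² + 5u + 6.
Check: h(-1) = -3. ✓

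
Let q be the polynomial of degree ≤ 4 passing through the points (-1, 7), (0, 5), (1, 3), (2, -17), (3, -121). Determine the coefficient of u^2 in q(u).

2

Write q(u) = au^4 + bu^3 + cu^2 + du + e. Substituting each data point gives a linear system:
  a - b + c - d + e = 7
  e = 5
  a + b + c + d + e = 3
  16a + 8b + 4c + 2d + e = -17
  81a + 27b + 9c + 3d + e = -121
Solving the system yields a = -2, b = 1, c = 2, d = -3, e = 5.
So q(u) = -2u^4 + u^3 + 2u^2 - 3u + 5.
The coefficient of u^2 is 2.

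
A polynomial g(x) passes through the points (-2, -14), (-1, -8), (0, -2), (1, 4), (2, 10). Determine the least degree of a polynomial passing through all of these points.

Forward differences of the values at x = -2, -1, 0, 1, 2:
  g  : -14  -8  -2  4  10
  Δ  : 6  6  6  6
  Δ^2: 0  0  0
  Δ^3: 0  0
  Δ^4: 0
The first differences are constant (6) and nonzero, while all higher differences vanish, so the minimal degree is 1.

1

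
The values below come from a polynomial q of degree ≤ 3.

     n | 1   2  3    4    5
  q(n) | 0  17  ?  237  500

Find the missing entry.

On equispaced nodes a degree-3 polynomial has vanishing fourth forward difference, so
  q(1) - 4·q(2) + 6·q(3) - 4·q(4) + q(5) = 0.
Substituting the known values and solving for q(3):
  6·q(3) = 516
  q(3) = 86.

86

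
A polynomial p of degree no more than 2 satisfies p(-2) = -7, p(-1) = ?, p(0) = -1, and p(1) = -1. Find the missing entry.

-3

The 3 known points determine the degree-2 polynomial uniquely.
Write p(n) = an^2 + bn + c. Substituting each data point gives a linear system:
  4a - 2b + c = -7
  c = -1
  a + b + c = -1
Solving the system yields a = -1, b = 1, c = -1.
So p(n) = -n² + n - 1.
Then p(-1) = -3.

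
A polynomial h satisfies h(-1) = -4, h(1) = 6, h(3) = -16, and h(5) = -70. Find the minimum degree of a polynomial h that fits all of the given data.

2

Forward differences of the values at x = -1, 1, 3, 5:
  h  : -4  6  -16  -70
  Δ  : 10  -22  -54
  Δ^2: -32  -32
  Δ^3: 0
The second differences are constant (-32) and nonzero, while all higher differences vanish, so the minimal degree is 2.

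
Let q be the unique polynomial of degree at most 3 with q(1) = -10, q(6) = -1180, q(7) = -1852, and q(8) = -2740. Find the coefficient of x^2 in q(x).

-3

Write q(x) = ax^3 + bx^2 + cx + d. Substituting each data point gives a linear system:
  a + b + c + d = -10
  216a + 36b + 6c + d = -1180
  343a + 49b + 7c + d = -1852
  512a + 64b + 8c + d = -2740
Solving the system yields a = -5, b = -3, c = 2, d = -4.
So q(x) = -5x^3 - 3x^2 + 2x - 4.
The coefficient of x^2 is -3.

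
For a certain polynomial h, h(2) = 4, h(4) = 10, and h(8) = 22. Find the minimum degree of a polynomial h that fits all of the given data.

1

Divided differences on the nodes 2, 4, 8:
  order 0: 4  10  22
  order 1: 3  3
  order 2: 0
The order-1 divided differences are all 3 (nonzero) and every higher order vanishes, so the data lies on a polynomial of degree exactly 1.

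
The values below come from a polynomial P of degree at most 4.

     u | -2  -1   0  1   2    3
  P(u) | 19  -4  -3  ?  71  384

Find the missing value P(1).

-2

On equispaced nodes a degree-4 polynomial has vanishing fifth forward difference, so
  - P(-2) + 5·P(-1) - 10·P(0) + 10·P(1) - 5·P(2) + P(3) = 0.
Substituting the known values and solving for P(1):
  10·P(1) = -20
  P(1) = -2.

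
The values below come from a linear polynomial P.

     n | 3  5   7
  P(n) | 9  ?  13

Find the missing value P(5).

11

On equispaced nodes a degree-1 polynomial has vanishing second forward difference, so
  P(3) - 2·P(5) + P(7) = 0.
Substituting the known values and solving for P(5):
  -2·P(5) = -22
  P(5) = 11.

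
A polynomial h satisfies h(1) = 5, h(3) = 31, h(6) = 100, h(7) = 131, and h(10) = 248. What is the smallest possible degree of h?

2

Divided differences on the nodes 1, 3, 6, 7, 10:
  order 0: 5  31  100  131  248
  order 1: 13  23  31  39
  order 2: 2  2  2
  order 3: 0  0
  order 4: 0
The order-2 divided differences are all 2 (nonzero) and every higher order vanishes, so the data lies on a polynomial of degree exactly 2.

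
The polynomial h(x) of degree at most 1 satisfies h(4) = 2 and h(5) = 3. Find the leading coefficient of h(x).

1

Write h(x) = ax + b. Substituting each data point gives a linear system:
  4a + b = 2
  5a + b = 3
Solving the system yields a = 1, b = -2.
So h(x) = x - 2.
The leading coefficient is 1.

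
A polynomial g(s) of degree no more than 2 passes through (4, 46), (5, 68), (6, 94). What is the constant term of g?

-2

Write g(s) = as^2 + bs + c. Substituting each data point gives a linear system:
  16a + 4b + c = 46
  25a + 5b + c = 68
  36a + 6b + c = 94
Solving the system yields a = 2, b = 4, c = -2.
So g(s) = 2s^2 + 4s - 2.
The constant term is -2.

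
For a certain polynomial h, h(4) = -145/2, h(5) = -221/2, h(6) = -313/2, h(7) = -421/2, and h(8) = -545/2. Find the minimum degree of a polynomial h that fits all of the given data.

2

Forward differences of the values at n = 4, 5, 6, 7, 8:
  h  : -145/2  -221/2  -313/2  -421/2  -545/2
  Δ  : -38  -46  -54  -62
  Δ^2: -8  -8  -8
  Δ^3: 0  0
  Δ^4: 0
The second differences are constant (-8) and nonzero, while all higher differences vanish, so the minimal degree is 2.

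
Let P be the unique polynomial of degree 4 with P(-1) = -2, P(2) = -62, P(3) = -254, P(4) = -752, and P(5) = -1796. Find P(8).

-11684

Using the Lagrange interpolation formula with nodes -1, 2, 3, 4, 5:
  L_0(t) = (t - 2)(t - 3)(t - 4)(t - 5) / 360
  L_1(t) = (t + 1)(t - 3)(t - 4)(t - 5) / -18
  L_2(t) = (t + 1)(t - 2)(t - 4)(t - 5) / 8
  L_3(t) = (t + 1)(t - 2)(t - 3)(t - 5) / -10
  L_4(t) = (t + 1)(t - 2)(t - 3)(t - 4) / 36
Then P(t) = -2·L_0(t) - 62·L_1(t) - 254·L_2(t) - 752·L_3(t) - 1796·L_4(t).
Expanding and collecting terms gives P(t) = -3t^4 + 2t^3 - 6t^2 - 5t + 4.
Evaluating at t = 8: P(8) = -11684.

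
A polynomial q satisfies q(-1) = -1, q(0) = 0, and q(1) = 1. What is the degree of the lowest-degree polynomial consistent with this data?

Forward differences of the values at s = -1, 0, 1:
  q  : -1  0  1
  Δ  : 1  1
  Δ^2: 0
The first differences are constant (1) and nonzero, while all higher differences vanish, so the minimal degree is 1.

1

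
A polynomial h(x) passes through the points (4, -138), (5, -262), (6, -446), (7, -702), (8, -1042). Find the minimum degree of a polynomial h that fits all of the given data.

Forward differences of the values at x = 4, 5, 6, 7, 8:
  h  : -138  -262  -446  -702  -1042
  Δ  : -124  -184  -256  -340
  Δ^2: -60  -72  -84
  Δ^3: -12  -12
  Δ^4: 0
The third differences are constant (-12) and nonzero, while all higher differences vanish, so the minimal degree is 3.

3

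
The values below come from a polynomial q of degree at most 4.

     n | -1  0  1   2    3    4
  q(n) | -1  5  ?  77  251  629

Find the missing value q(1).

17

On equispaced nodes a degree-4 polynomial has vanishing fifth forward difference, so
  - q(-1) + 5·q(0) - 10·q(1) + 10·q(2) - 5·q(3) + q(4) = 0.
Substituting the known values and solving for q(1):
  -10·q(1) = -170
  q(1) = 17.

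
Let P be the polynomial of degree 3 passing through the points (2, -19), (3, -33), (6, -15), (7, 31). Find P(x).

Using the Lagrange interpolation formula with nodes 2, 3, 6, 7:
  L_0(x) = (x - 3)(x - 6)(x - 7) / -20
  L_1(x) = (x - 2)(x - 6)(x - 7) / 12
  L_2(x) = (x - 2)(x - 3)(x - 7) / -12
  L_3(x) = (x - 2)(x - 3)(x - 6) / 20
Then P(x) = -19·L_0(x) - 33·L_1(x) - 15·L_2(x) + 31·L_3(x).
Expanding and collecting terms gives P(x) = x^3 - 6x^2 - 3x + 3.
Check: P(6) = -15. ✓

P(x) = x^3 - 6x^2 - 3x + 3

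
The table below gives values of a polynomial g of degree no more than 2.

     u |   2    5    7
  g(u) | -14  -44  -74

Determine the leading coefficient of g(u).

-1

Write g(u) = au^2 + bu + c. Substituting each data point gives a linear system:
  4a + 2b + c = -14
  25a + 5b + c = -44
  49a + 7b + c = -74
Solving the system yields a = -1, b = -3, c = -4.
So g(u) = -u² - 3u - 4.
The leading coefficient is -1.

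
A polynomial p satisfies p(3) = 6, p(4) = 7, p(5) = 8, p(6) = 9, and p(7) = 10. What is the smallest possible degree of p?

Forward differences of the values at x = 3, 4, 5, 6, 7:
  p  : 6  7  8  9  10
  Δ  : 1  1  1  1
  Δ^2: 0  0  0
  Δ^3: 0  0
  Δ^4: 0
The first differences are constant (1) and nonzero, while all higher differences vanish, so the minimal degree is 1.

1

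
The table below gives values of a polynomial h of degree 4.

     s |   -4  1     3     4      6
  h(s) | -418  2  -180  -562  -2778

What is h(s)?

h(s) = -2s^4 - s^3 + s^2 - 2s + 6

Write h(s) = as^4 + bs^3 + cs^2 + ds + e. Substituting each data point gives a linear system:
  256a - 64b + 16c - 4d + e = -418
  a + b + c + d + e = 2
  81a + 27b + 9c + 3d + e = -180
  256a + 64b + 16c + 4d + e = -562
  1296a + 216b + 36c + 6d + e = -2778
Solving the system yields a = -2, b = -1, c = 1, d = -2, e = 6.
So h(s) = -2s⁴ - s³ + s² - 2s + 6.
Check: h(1) = 2. ✓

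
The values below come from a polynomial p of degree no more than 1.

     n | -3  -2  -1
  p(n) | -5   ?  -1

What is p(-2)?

On equispaced nodes a degree-1 polynomial has vanishing second forward difference, so
  p(-3) - 2·p(-2) + p(-1) = 0.
Substituting the known values and solving for p(-2):
  -2·p(-2) = 6
  p(-2) = -3.

-3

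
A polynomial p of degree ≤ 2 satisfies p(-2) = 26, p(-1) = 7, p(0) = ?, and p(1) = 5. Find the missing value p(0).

The 3 known points determine the degree-2 polynomial uniquely.
Write p(s) = as^2 + bs + c. Substituting each data point gives a linear system:
  4a - 2b + c = 26
  a - b + c = 7
  a + b + c = 5
Solving the system yields a = 6, b = -1, c = 0.
So p(s) = 6s² - s.
Then p(0) = 0.

0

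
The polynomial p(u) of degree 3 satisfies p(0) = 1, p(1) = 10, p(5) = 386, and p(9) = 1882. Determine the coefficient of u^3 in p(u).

Write p(u) = au^3 + bu^2 + cu + d. Substituting each data point gives a linear system:
  d = 1
  a + b + c + d = 10
  125a + 25b + 5c + d = 386
  729a + 81b + 9c + d = 1882
Solving the system yields a = 2, b = 5, c = 2, d = 1.
So p(u) = 2u^3 + 5u^2 + 2u + 1.
The leading coefficient is 2.

2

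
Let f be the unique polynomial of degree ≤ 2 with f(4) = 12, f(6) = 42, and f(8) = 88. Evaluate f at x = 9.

Write f(x) = ax^2 + bx + c. Substituting each data point gives a linear system:
  16a + 4b + c = 12
  36a + 6b + c = 42
  64a + 8b + c = 88
Solving the system yields a = 2, b = -5, c = 0.
So f(x) = 2x^2 - 5x.
Then f(9) = 117.

117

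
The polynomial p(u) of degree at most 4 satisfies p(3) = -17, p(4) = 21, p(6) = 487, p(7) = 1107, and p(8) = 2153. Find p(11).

Write p(u) = au^4 + bu^3 + cu^2 + du + e. Substituting each data point gives a linear system:
  81a + 27b + 9c + 3d + e = -17
  256a + 64b + 16c + 4d + e = 21
  1296a + 216b + 36c + 6d + e = 487
  2401a + 343b + 49c + 7d + e = 1107
  4096a + 512b + 64c + 8d + e = 2153
Solving the system yields a = 1, b = -4, c = 2, d = -3, e = 1.
So p(u) = u⁴ - 4u³ + 2u² - 3u + 1.
Then p(11) = 9527.

9527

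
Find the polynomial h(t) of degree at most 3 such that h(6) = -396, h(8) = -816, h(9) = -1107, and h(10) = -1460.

h(t) = -t^3 - 4t^2 - 6t

Using the Lagrange interpolation formula with nodes 6, 8, 9, 10:
  L_0(t) = (t - 8)(t - 9)(t - 10) / -24
  L_1(t) = (t - 6)(t - 9)(t - 10) / 4
  L_2(t) = (t - 6)(t - 8)(t - 10) / -3
  L_3(t) = (t - 6)(t - 8)(t - 9) / 8
Then h(t) = -396·L_0(t) - 816·L_1(t) - 1107·L_2(t) - 1460·L_3(t).
Expanding and collecting terms gives h(t) = -t^3 - 4t^2 - 6t.
Check: h(8) = -816. ✓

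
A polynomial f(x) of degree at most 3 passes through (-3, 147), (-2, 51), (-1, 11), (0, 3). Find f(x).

f(x) = -4x^3 + 4x^2 + 3

Write f(x) = ax^3 + bx^2 + cx + d. Substituting each data point gives a linear system:
  -27a + 9b - 3c + d = 147
  -8a + 4b - 2c + d = 51
  -a + b - c + d = 11
  d = 3
Solving the system yields a = -4, b = 4, c = 0, d = 3.
So f(x) = -4x^3 + 4x^2 + 3.
Check: f(0) = 3. ✓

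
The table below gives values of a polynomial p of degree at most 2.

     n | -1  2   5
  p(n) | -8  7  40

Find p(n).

Write p(n) = an^2 + bn + c. Substituting each data point gives a linear system:
  a - b + c = -8
  4a + 2b + c = 7
  25a + 5b + c = 40
Solving the system yields a = 1, b = 4, c = -5.
So p(n) = n^2 + 4n - 5.
Check: p(-1) = -8. ✓

p(n) = n^2 + 4n - 5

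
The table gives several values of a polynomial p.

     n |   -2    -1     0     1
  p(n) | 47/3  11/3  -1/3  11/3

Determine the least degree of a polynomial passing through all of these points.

2

Forward differences of the values at n = -2, -1, 0, 1:
  p  : 47/3  11/3  -1/3  11/3
  Δ  : -12  -4  4
  Δ^2: 8  8
  Δ^3: 0
The second differences are constant (8) and nonzero, while all higher differences vanish, so the minimal degree is 2.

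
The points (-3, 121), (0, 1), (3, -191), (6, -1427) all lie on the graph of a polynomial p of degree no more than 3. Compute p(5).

Forward differences of the values at x = -3, 0, 3, 6:
  p  : 121  1  -191  -1427
  Δ  : -120  -192  -1236
  Δ^2: -72  -1044
  Δ^3: -972
The third differences are constant, confirming degree 3.
Interpolating (Newton forward form) and evaluating at x = 5 gives p(5) = -839.

-839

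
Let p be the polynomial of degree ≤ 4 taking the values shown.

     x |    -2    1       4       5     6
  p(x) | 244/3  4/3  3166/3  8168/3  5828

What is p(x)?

Write p(x) = ax^4 + bx^3 + cx^2 + dx + e. Substituting each data point gives a linear system:
  16a - 8b + 4c - 2d + e = 244/3
  a + b + c + d + e = 4/3
  256a + 64b + 16c + 4d + e = 3166/3
  625a + 125b + 25c + 5d + e = 8168/3
  1296a + 216b + 36c + 6d + e = 5828
Solving the system yields a = 5, b = -2, c = -6, d = -5/3, e = 6.
So p(x) = 5x⁴ - 2x³ - 6x² - (5/3)x + 6.
Check: p(4) = 3166/3. ✓

p(x) = 5x^4 - 2x^3 - 6x^2 - (5/3)x + 6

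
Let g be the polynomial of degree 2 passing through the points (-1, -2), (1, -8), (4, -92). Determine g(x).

Write g(x) = ax^2 + bx + c. Substituting each data point gives a linear system:
  a - b + c = -2
  a + b + c = -8
  16a + 4b + c = -92
Solving the system yields a = -5, b = -3, c = 0.
So g(x) = -5x^2 - 3x.
Check: g(1) = -8. ✓

g(x) = -5x^2 - 3x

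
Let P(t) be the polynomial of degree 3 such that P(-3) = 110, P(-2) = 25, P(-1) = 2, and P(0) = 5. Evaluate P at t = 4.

-443

Write P(t) = at^3 + bt^2 + ct + d. Substituting each data point gives a linear system:
  -27a + 9b - 3c + d = 110
  -8a + 4b - 2c + d = 25
  -a + b - c + d = 2
  d = 5
Solving the system yields a = -6, b = -5, c = 4, d = 5.
So P(t) = -6t^3 - 5t^2 + 4t + 5.
Then P(4) = -443.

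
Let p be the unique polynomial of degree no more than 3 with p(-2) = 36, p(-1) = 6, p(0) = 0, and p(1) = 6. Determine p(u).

p(u) = -2u^3 + 6u^2 + 2u

Write p(u) = au^3 + bu^2 + cu + d. Substituting each data point gives a linear system:
  -8a + 4b - 2c + d = 36
  -a + b - c + d = 6
  d = 0
  a + b + c + d = 6
Solving the system yields a = -2, b = 6, c = 2, d = 0.
So p(u) = -2u³ + 6u² + 2u.
Check: p(1) = 6. ✓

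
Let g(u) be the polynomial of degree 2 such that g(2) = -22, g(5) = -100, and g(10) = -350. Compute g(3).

Write g(u) = au^2 + bu + c. Substituting each data point gives a linear system:
  4a + 2b + c = -22
  25a + 5b + c = -100
  100a + 10b + c = -350
Solving the system yields a = -3, b = -5, c = 0.
So g(u) = -3u^2 - 5u.
Then g(3) = -42.

-42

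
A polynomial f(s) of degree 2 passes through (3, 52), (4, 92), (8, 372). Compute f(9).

472

Using the Lagrange interpolation formula with nodes 3, 4, 8:
  L_0(s) = (s - 4)(s - 8) / 5
  L_1(s) = (s - 3)(s - 8) / -4
  L_2(s) = (s - 3)(s - 4) / 20
Then f(s) = 52·L_0(s) + 92·L_1(s) + 372·L_2(s).
Expanding and collecting terms gives f(s) = 6s² - 2s + 4.
Evaluating at s = 9: f(9) = 472.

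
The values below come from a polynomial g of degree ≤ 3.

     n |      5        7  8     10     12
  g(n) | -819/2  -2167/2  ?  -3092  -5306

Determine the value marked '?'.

-1602

The 4 known points determine the degree-3 polynomial uniquely.
Write g(n) = an^3 + bn^2 + cn + d. Substituting each data point gives a linear system:
  125a + 25b + 5c + d = -819/2
  343a + 49b + 7c + d = -2167/2
  1000a + 100b + 10c + d = -3092
  1728a + 144b + 12c + d = -5306
Solving the system yields a = -3, b = -1/2, c = -4, d = -2.
So g(n) = -3n³ - (1/2)n² - 4n - 2.
Then g(8) = -1602.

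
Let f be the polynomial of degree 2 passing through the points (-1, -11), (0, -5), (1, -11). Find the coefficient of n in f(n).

0

Write f(n) = an^2 + bn + c. Substituting each data point gives a linear system:
  a - b + c = -11
  c = -5
  a + b + c = -11
Solving the system yields a = -6, b = 0, c = -5.
So f(n) = -6n^2 - 5.
The coefficient of n is 0.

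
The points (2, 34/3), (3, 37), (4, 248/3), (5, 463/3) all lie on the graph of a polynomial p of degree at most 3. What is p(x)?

p(x) = x^3 + x^2 + (5/3)x - 4

Write p(x) = ax^3 + bx^2 + cx + d. Substituting each data point gives a linear system:
  8a + 4b + 2c + d = 34/3
  27a + 9b + 3c + d = 37
  64a + 16b + 4c + d = 248/3
  125a + 25b + 5c + d = 463/3
Solving the system yields a = 1, b = 1, c = 5/3, d = -4.
So p(x) = x^3 + x^2 + (5/3)x - 4.
Check: p(3) = 37. ✓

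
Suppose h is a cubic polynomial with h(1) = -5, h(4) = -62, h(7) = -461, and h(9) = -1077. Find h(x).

h(x) = -2x^3 + 5x^2 - 2x - 6

Write h(x) = ax^3 + bx^2 + cx + d. Substituting each data point gives a linear system:
  a + b + c + d = -5
  64a + 16b + 4c + d = -62
  343a + 49b + 7c + d = -461
  729a + 81b + 9c + d = -1077
Solving the system yields a = -2, b = 5, c = -2, d = -6.
So h(x) = -2x³ + 5x² - 2x - 6.
Check: h(7) = -461. ✓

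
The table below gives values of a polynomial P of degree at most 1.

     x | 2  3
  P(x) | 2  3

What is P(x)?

P(x) = x

Using the Lagrange interpolation formula with nodes 2, 3:
  L_0(x) = (x - 3) / -1
  L_1(x) = (x - 2) / 1
Then P(x) = 2·L_0(x) + 3·L_1(x).
Expanding and collecting terms gives P(x) = x.
Check: P(3) = 3. ✓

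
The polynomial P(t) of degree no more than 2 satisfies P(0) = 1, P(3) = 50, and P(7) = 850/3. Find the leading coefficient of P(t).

Write P(t) = at^2 + bt + c. Substituting each data point gives a linear system:
  c = 1
  9a + 3b + c = 50
  49a + 7b + c = 850/3
Solving the system yields a = 6, b = -5/3, c = 1.
So P(t) = 6t² - (5/3)t + 1.
The leading coefficient is 6.

6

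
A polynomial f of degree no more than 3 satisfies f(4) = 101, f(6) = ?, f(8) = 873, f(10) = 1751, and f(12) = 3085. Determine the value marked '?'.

The 4 known points determine the degree-3 polynomial uniquely.
Write f(n) = an^3 + bn^2 + cn + d. Substituting each data point gives a linear system:
  64a + 16b + 4c + d = 101
  512a + 64b + 8c + d = 873
  1000a + 100b + 10c + d = 1751
  1728a + 144b + 12c + d = 3085
Solving the system yields a = 2, b = -3, c = 5, d = 1.
So f(n) = 2n³ - 3n² + 5n + 1.
Then f(6) = 355.

355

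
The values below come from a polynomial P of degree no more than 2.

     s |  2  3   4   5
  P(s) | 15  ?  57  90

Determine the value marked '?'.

32

The 3 known points determine the degree-2 polynomial uniquely.
Write P(s) = as^2 + bs + c. Substituting each data point gives a linear system:
  4a + 2b + c = 15
  16a + 4b + c = 57
  25a + 5b + c = 90
Solving the system yields a = 4, b = -3, c = 5.
So P(s) = 4s^2 - 3s + 5.
Then P(3) = 32.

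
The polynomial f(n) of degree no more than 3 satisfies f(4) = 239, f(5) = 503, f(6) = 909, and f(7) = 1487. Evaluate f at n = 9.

3279

Using the Lagrange interpolation formula with nodes 4, 5, 6, 7:
  L_0(n) = (n - 5)(n - 6)(n - 7) / -6
  L_1(n) = (n - 4)(n - 6)(n - 7) / 2
  L_2(n) = (n - 4)(n - 5)(n - 7) / -2
  L_3(n) = (n - 4)(n - 5)(n - 6) / 6
Then f(n) = 239·L_0(n) + 503·L_1(n) + 909·L_2(n) + 1487·L_3(n).
Expanding and collecting terms gives f(n) = 5n^3 - 4n^2 - 5n + 3.
Evaluating at n = 9: f(9) = 3279.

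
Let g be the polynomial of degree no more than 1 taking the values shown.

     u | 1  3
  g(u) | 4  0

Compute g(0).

6

Write g(u) = au + b. Substituting each data point gives a linear system:
  a + b = 4
  3a + b = 0
Solving the system yields a = -2, b = 6.
So g(u) = -2u + 6.
Then g(0) = 6.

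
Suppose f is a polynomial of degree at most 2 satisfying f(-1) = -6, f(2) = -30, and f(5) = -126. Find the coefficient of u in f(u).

-4

Write f(u) = au^2 + bu + c. Substituting each data point gives a linear system:
  a - b + c = -6
  4a + 2b + c = -30
  25a + 5b + c = -126
Solving the system yields a = -4, b = -4, c = -6.
So f(u) = -4u² - 4u - 6.
The coefficient of u is -4.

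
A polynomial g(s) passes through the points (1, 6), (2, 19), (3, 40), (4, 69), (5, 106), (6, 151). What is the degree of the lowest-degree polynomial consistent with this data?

Forward differences of the values at s = 1, 2, 3, 4, 5, 6:
  g  : 6  19  40  69  106  151
  Δ  : 13  21  29  37  45
  Δ^2: 8  8  8  8
  Δ^3: 0  0  0
  Δ^4: 0  0
  Δ^5: 0
The second differences are constant (8) and nonzero, while all higher differences vanish, so the minimal degree is 2.

2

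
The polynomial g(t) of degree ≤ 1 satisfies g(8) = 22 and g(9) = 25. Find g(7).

Write g(t) = at + b. Substituting each data point gives a linear system:
  8a + b = 22
  9a + b = 25
Solving the system yields a = 3, b = -2.
So g(t) = 3t - 2.
Then g(7) = 19.

19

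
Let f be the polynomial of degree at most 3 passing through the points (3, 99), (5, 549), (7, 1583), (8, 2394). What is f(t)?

f(t) = 5t^3 - 2t^2 - 4t - 6

Write f(t) = at^3 + bt^2 + ct + d. Substituting each data point gives a linear system:
  27a + 9b + 3c + d = 99
  125a + 25b + 5c + d = 549
  343a + 49b + 7c + d = 1583
  512a + 64b + 8c + d = 2394
Solving the system yields a = 5, b = -2, c = -4, d = -6.
So f(t) = 5t^3 - 2t^2 - 4t - 6.
Check: f(8) = 2394. ✓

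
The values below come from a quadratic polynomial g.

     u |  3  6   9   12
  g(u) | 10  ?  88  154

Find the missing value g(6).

40

The 3 known points determine the degree-2 polynomial uniquely.
Write g(u) = au^2 + bu + c. Substituting each data point gives a linear system:
  9a + 3b + c = 10
  81a + 9b + c = 88
  144a + 12b + c = 154
Solving the system yields a = 1, b = 1, c = -2.
So g(u) = u^2 + u - 2.
Then g(6) = 40.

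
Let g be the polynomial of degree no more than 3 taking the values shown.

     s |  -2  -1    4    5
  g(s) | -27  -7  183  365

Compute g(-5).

Using the Lagrange interpolation formula with nodes -2, -1, 4, 5:
  L_0(s) = (s + 1)(s - 4)(s - 5) / -42
  L_1(s) = (s + 2)(s - 4)(s - 5) / 30
  L_2(s) = (s + 2)(s + 1)(s - 5) / -30
  L_3(s) = (s + 2)(s + 1)(s - 4) / 42
Then g(s) = -27·L_0(s) - 7·L_1(s) + 183·L_2(s) + 365·L_3(s).
Expanding and collecting terms gives g(s) = 3s³ - s - 5.
Evaluating at s = -5: g(-5) = -375.

-375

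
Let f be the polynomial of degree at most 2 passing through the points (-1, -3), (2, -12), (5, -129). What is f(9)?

Forward differences of the values at s = -1, 2, 5:
  f  : -3  -12  -129
  Δ  : -9  -117
  Δ^2: -108
The second differences are constant, confirming degree 2.
Interpolating (Newton forward form) and evaluating at s = 9 gives f(9) = -453.

-453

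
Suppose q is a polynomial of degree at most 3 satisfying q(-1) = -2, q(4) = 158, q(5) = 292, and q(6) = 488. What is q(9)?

1568

Write q(n) = an^3 + bn^2 + cn + d. Substituting each data point gives a linear system:
  -a + b - c + d = -2
  64a + 16b + 4c + d = 158
  125a + 25b + 5c + d = 292
  216a + 36b + 6c + d = 488
Solving the system yields a = 2, b = 1, c = 3, d = 2.
So q(n) = 2n³ + n² + 3n + 2.
Then q(9) = 1568.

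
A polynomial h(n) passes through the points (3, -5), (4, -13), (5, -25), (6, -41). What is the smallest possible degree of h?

Forward differences of the values at n = 3, 4, 5, 6:
  h  : -5  -13  -25  -41
  Δ  : -8  -12  -16
  Δ^2: -4  -4
  Δ^3: 0
The second differences are constant (-4) and nonzero, while all higher differences vanish, so the minimal degree is 2.

2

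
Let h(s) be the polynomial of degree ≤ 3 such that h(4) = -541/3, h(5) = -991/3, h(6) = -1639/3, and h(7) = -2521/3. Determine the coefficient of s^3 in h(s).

Write h(s) = as^3 + bs^2 + cs + d. Substituting each data point gives a linear system:
  64a + 16b + 4c + d = -541/3
  125a + 25b + 5c + d = -991/3
  216a + 36b + 6c + d = -1639/3
  343a + 49b + 7c + d = -2521/3
Solving the system yields a = -2, b = -3, c = -1, d = -1/3.
So h(s) = -2s³ - 3s² - s - 1/3.
The leading coefficient is -2.

-2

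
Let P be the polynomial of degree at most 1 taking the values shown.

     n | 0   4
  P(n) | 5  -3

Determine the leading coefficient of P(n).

Write P(n) = an + b. Substituting each data point gives a linear system:
  b = 5
  4a + b = -3
Solving the system yields a = -2, b = 5.
So P(n) = -2n + 5.
The leading coefficient is -2.

-2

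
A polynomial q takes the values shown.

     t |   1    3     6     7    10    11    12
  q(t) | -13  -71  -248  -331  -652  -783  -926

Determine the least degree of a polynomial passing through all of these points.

Divided differences on the nodes 1, 3, 6, 7, 10, 11, 12:
  order 0: -13  -71  -248  -331  -652  -783  -926
  order 1: -29  -59  -83  -107  -131  -143
  order 2: -6  -6  -6  -6  -6
  order 3: 0  0  0  0
  order 4: 0  0  0
  order 5: 0  0
  order 6: 0
The order-2 divided differences are all -6 (nonzero) and every higher order vanishes, so the data lies on a polynomial of degree exactly 2.

2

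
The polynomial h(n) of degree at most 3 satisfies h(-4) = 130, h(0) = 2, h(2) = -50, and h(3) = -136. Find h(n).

Using the Lagrange interpolation formula with nodes -4, 0, 2, 3:
  L_0(n) = n(n - 2)(n - 3) / -168
  L_1(n) = (n + 4)(n - 2)(n - 3) / 24
  L_2(n) = (n + 4)n(n - 3) / -12
  L_3(n) = (n + 4)n(n - 2) / 21
Then h(n) = 130·L_0(n) + 2·L_1(n) - 50·L_2(n) - 136·L_3(n).
Expanding and collecting terms gives h(n) = -3n^3 - 5n^2 - 4n + 2.
Check: h(0) = 2. ✓

h(n) = -3n^3 - 5n^2 - 4n + 2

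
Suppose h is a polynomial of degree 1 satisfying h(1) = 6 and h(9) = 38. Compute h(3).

14

Write h(s) = as + b. Substituting each data point gives a linear system:
  a + b = 6
  9a + b = 38
Solving the system yields a = 4, b = 2.
So h(s) = 4s + 2.
Then h(3) = 14.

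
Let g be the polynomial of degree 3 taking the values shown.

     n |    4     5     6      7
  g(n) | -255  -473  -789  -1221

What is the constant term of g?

-3

Write g(n) = an^3 + bn^2 + cn + d. Substituting each data point gives a linear system:
  64a + 16b + 4c + d = -255
  125a + 25b + 5c + d = -473
  216a + 36b + 6c + d = -789
  343a + 49b + 7c + d = -1221
Solving the system yields a = -3, b = -4, c = 1, d = -3.
So g(n) = -3n³ - 4n² + n - 3.
The constant term is -3.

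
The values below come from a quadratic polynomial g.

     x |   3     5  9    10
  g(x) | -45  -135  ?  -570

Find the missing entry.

-459

The 3 known points determine the degree-2 polynomial uniquely.
Write g(x) = ax^2 + bx + c. Substituting each data point gives a linear system:
  9a + 3b + c = -45
  25a + 5b + c = -135
  100a + 10b + c = -570
Solving the system yields a = -6, b = 3, c = 0.
So g(x) = -6x^2 + 3x.
Then g(9) = -459.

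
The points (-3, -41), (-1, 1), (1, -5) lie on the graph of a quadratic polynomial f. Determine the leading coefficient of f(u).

Write f(u) = au^2 + bu + c. Substituting each data point gives a linear system:
  9a - 3b + c = -41
  a - b + c = 1
  a + b + c = -5
Solving the system yields a = -6, b = -3, c = 4.
So f(u) = -6u² - 3u + 4.
The leading coefficient is -6.

-6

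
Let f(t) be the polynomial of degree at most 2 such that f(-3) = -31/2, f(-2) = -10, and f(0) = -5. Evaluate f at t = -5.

-65/2

Write f(t) = at^2 + bt + c. Substituting each data point gives a linear system:
  9a - 3b + c = -31/2
  4a - 2b + c = -10
  c = -5
Solving the system yields a = -1, b = 1/2, c = -5.
So f(t) = -t^2 + (1/2)t - 5.
Then f(-5) = -65/2.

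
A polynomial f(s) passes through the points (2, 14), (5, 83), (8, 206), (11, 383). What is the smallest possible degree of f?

2

Forward differences of the values at s = 2, 5, 8, 11:
  f  : 14  83  206  383
  Δ  : 69  123  177
  Δ^2: 54  54
  Δ^3: 0
The second differences are constant (54) and nonzero, while all higher differences vanish, so the minimal degree is 2.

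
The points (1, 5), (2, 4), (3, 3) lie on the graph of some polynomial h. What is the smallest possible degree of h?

1

Forward differences of the values at u = 1, 2, 3:
  h  : 5  4  3
  Δ  : -1  -1
  Δ^2: 0
The first differences are constant (-1) and nonzero, while all higher differences vanish, so the minimal degree is 1.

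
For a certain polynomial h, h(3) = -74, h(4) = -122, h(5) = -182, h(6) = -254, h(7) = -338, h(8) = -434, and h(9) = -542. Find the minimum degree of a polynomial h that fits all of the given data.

Forward differences of the values at n = 3, 4, 5, 6, 7, 8, 9:
  h  : -74  -122  -182  -254  -338  -434  -542
  Δ  : -48  -60  -72  -84  -96  -108
  Δ^2: -12  -12  -12  -12  -12
  Δ^3: 0  0  0  0
  Δ^4: 0  0  0
  Δ^5: 0  0
  Δ^6: 0
The second differences are constant (-12) and nonzero, while all higher differences vanish, so the minimal degree is 2.

2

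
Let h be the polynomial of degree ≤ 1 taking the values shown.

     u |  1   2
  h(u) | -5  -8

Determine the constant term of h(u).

Write h(u) = au + b. Substituting each data point gives a linear system:
  a + b = -5
  2a + b = -8
Solving the system yields a = -3, b = -2.
So h(u) = -3u - 2.
The constant term is -2.

-2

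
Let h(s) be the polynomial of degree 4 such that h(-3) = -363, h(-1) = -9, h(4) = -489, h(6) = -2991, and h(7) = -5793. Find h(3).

Using the Lagrange interpolation formula with nodes -3, -1, 4, 6, 7:
  L_0(s) = (s + 1)(s - 4)(s - 6)(s - 7) / 1260
  L_1(s) = (s + 3)(s - 4)(s - 6)(s - 7) / -560
  L_2(s) = (s + 3)(s + 1)(s - 6)(s - 7) / 210
  L_3(s) = (s + 3)(s + 1)(s - 4)(s - 7) / -126
  L_4(s) = (s + 3)(s + 1)(s - 4)(s - 6) / 240
Then h(s) = -363·L_0(s) - 9·L_1(s) - 489·L_2(s) - 2991·L_3(s) - 5793·L_4(s).
Expanding and collecting terms gives h(s) = -3s^4 + 4s^3 + 5s + 3.
Evaluating at s = 3: h(3) = -117.

-117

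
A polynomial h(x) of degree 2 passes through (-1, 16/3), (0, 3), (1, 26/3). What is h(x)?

h(x) = 4x^2 + (5/3)x + 3

Using the Lagrange interpolation formula with nodes -1, 0, 1:
  L_0(x) = x(x - 1) / 2
  L_1(x) = (x + 1)(x - 1) / -1
  L_2(x) = (x + 1)x / 2
Then h(x) = 16/3·L_0(x) + 3·L_1(x) + 26/3·L_2(x).
Expanding and collecting terms gives h(x) = 4x² + (5/3)x + 3.
Check: h(1) = 26/3. ✓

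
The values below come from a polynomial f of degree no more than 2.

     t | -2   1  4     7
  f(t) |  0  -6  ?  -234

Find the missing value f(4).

The 3 known points determine the degree-2 polynomial uniquely.
Write f(t) = at^2 + bt + c. Substituting each data point gives a linear system:
  4a - 2b + c = 0
  a + b + c = -6
  49a + 7b + c = -234
Solving the system yields a = -4, b = -6, c = 4.
So f(t) = -4t^2 - 6t + 4.
Then f(4) = -84.

-84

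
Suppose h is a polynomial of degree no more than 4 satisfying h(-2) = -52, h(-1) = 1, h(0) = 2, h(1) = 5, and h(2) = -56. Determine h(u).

Write h(u) = au^4 + bu^3 + cu^2 + du + e. Substituting each data point gives a linear system:
  16a - 8b + 4c - 2d + e = -52
  a - b + c - d + e = 1
  e = 2
  a + b + c + d + e = 5
  16a + 8b + 4c + 2d + e = -56
Solving the system yields a = -5, b = -1, c = 6, d = 3, e = 2.
So h(u) = -5u^4 - u^3 + 6u^2 + 3u + 2.
Check: h(-1) = 1. ✓

h(u) = -5u^4 - u^3 + 6u^2 + 3u + 2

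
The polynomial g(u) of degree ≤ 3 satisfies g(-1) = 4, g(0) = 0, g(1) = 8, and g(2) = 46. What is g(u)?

g(u) = 3u^3 + 6u^2 - u

Using the Lagrange interpolation formula with nodes -1, 0, 1, 2:
  L_0(u) = u(u - 1)(u - 2) / -6
  L_1(u) = (u + 1)(u - 1)(u - 2) / 2
  L_2(u) = (u + 1)u(u - 2) / -2
  L_3(u) = (u + 1)u(u - 1) / 6
Then g(u) = 4·L_0(u) + 0·L_1(u) + 8·L_2(u) + 46·L_3(u).
Expanding and collecting terms gives g(u) = 3u^3 + 6u^2 - u.
Check: g(0) = 0. ✓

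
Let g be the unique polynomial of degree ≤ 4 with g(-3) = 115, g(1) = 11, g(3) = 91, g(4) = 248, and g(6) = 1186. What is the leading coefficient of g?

1

Write g(n) = an^4 + bn^3 + cn^2 + dn + e. Substituting each data point gives a linear system:
  81a - 27b + 9c - 3d + e = 115
  a + b + c + d + e = 11
  81a + 27b + 9c + 3d + e = 91
  256a + 64b + 16c + 4d + e = 248
  1296a + 216b + 36c + 6d + e = 1186
Solving the system yields a = 1, b = -1, c = 2, d = 5, e = 4.
So g(n) = n^4 - n^3 + 2n^2 + 5n + 4.
The leading coefficient is 1.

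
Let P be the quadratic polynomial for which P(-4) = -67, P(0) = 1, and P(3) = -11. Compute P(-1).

Using the Lagrange interpolation formula with nodes -4, 0, 3:
  L_0(x) = x(x - 3) / 28
  L_1(x) = (x + 4)(x - 3) / -12
  L_2(x) = (x + 4)x / 21
Then P(x) = -67·L_0(x) + 1·L_1(x) - 11·L_2(x).
Expanding and collecting terms gives P(x) = -3x^2 + 5x + 1.
Evaluating at x = -1: P(-1) = -7.

-7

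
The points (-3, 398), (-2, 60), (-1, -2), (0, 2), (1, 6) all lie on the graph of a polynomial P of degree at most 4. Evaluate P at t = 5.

3742

Write P(t) = at^4 + bt^3 + ct^2 + dt + e. Substituting each data point gives a linear system:
  81a - 27b + 9c - 3d + e = 398
  16a - 8b + 4c - 2d + e = 60
  a - b + c - d + e = -2
  e = 2
  a + b + c + d + e = 6
Solving the system yields a = 6, b = 1, c = -6, d = 3, e = 2.
So P(t) = 6t^4 + t^3 - 6t^2 + 3t + 2.
Then P(5) = 3742.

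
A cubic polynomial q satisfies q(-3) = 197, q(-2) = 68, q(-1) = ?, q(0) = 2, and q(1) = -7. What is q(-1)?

15

On equispaced nodes a degree-3 polynomial has vanishing fourth forward difference, so
  q(-3) - 4·q(-2) + 6·q(-1) - 4·q(0) + q(1) = 0.
Substituting the known values and solving for q(-1):
  6·q(-1) = 90
  q(-1) = 15.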